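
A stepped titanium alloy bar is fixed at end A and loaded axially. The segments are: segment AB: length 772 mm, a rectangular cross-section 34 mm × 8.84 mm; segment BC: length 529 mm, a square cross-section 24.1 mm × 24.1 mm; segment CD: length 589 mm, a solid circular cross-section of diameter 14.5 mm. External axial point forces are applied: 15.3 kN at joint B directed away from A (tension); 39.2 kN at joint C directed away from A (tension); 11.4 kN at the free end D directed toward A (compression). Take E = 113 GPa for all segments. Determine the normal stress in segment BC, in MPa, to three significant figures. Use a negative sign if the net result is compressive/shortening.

47.9 MPa

Internal axial forces (sectioning from the free end, tension +): N_CD = -11.4 kN, N_BC = 27.8 kN, N_AB = 43.1 kN.
A_BC = 580.8 mm².
σ_BC = N_BC/A_BC = 27800/580.8 = 47.86 MPa.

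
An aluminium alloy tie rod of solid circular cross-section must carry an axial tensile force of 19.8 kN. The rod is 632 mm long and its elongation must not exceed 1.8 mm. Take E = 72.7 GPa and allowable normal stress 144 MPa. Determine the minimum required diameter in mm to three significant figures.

Required area A ≥ P/σ_allow = 19800/144 = 137.5 mm².
For a solid circular section, d ≥ √(4A/π) = 13.23 mm.
Elongation limit: A ≥ PL/(Eδ_allow) = 19800·632/(72700·1.8) = 95.63 mm² ⇒ d ≥ 11.03 mm.
The stress limit governs.

13.2 mm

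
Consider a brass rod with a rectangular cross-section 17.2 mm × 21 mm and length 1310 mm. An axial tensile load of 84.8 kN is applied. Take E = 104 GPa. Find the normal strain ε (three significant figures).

A = 361.2 mm².
σ = N/A = 234.8 MPa; ε = σ/E = 234.8/104000 = 2.257e-03.

0.00226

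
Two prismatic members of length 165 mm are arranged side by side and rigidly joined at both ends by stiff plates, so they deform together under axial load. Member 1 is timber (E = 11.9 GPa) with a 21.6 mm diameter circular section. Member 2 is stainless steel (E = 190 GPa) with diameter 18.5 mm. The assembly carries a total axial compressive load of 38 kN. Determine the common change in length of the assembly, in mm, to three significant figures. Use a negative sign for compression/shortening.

A_1 = 366.4 mm².
A_2 = 268.8 mm².
Equal strain + equilibrium ⇒ each member carries load in proportion to AE: A₁E₁ = 4361000 N, A₂E₂ = 51070000 N, ΣAE = 55430000 N.
δ = PL/ΣAE = -38000·165/55430000 = -0.1131 mm.

-0.113 mm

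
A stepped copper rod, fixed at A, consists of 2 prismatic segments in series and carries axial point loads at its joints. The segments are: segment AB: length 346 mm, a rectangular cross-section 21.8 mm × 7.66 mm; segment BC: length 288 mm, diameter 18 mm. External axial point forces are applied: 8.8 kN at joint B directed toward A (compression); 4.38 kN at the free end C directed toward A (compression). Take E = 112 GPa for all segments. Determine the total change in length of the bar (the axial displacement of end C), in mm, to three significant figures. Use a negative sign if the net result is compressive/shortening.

Internal axial forces (sectioning from the free end, tension +): N_BC = -4.38 kN, N_AB = -13.18 kN.
A_AB = 167 mm².
A_BC = 254.5 mm².
δ_AB = -13180·346/(167·112000) = -0.2438 mm
δ_BC = -4380·288/(254.5·112000) = -0.04426 mm
δ = Σδ_i = -0.2881 mm.

-0.288 mm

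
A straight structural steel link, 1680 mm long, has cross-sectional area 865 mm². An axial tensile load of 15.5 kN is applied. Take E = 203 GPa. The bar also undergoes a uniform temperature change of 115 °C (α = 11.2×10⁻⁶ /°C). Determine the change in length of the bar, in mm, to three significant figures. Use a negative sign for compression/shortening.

2.31 mm

δ_mech = NL/(AE) = 15500·1680/(865·203000) = 0.1483 mm.
δ_thermal = αLΔT = 11.2e-6·1680·115 = 2.164 mm.
δ = δ_mech + δ_thermal = 2.312 mm.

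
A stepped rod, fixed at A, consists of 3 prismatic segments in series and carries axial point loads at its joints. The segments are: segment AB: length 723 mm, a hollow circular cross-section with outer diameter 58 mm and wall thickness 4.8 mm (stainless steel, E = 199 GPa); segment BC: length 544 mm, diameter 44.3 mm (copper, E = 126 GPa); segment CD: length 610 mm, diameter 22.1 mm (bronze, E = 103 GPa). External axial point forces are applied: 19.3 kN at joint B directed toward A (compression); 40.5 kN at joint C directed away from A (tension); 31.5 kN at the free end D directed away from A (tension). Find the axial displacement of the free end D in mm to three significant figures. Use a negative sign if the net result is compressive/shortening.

Internal axial forces (sectioning from the free end, tension +): N_CD = 31.5 kN, N_BC = 72 kN, N_AB = 52.7 kN.
A_AB = 802.2 mm².
A_BC = 1541 mm².
A_CD = 383.6 mm².
δ_AB = 52700·723/(802.2·199000) = 0.2387 mm
δ_BC = 72000·544/(1541·126000) = 0.2017 mm
δ_CD = 31500·610/(383.6·103000) = 0.4863 mm
δ = Σδ_i = 0.9267 mm.

0.927 mm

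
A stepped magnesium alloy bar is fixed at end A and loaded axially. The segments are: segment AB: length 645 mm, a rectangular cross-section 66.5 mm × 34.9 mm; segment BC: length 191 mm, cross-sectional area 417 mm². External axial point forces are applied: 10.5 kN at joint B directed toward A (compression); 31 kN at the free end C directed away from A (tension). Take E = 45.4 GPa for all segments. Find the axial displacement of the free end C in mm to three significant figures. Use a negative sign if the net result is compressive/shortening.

0.438 mm

Internal axial forces (sectioning from the free end, tension +): N_BC = 31 kN, N_AB = 20.5 kN.
A_AB = 2321 mm².
δ_AB = 20500·645/(2321·45400) = 0.1255 mm
δ_BC = 31000·191/(417·45400) = 0.3128 mm
δ = Σδ_i = 0.4382 mm.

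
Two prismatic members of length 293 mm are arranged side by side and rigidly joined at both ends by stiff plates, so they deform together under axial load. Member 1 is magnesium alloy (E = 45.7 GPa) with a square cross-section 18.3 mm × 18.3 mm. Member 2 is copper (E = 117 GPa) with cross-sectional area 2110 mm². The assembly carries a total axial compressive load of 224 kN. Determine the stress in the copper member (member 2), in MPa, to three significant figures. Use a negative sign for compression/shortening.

-100 MPa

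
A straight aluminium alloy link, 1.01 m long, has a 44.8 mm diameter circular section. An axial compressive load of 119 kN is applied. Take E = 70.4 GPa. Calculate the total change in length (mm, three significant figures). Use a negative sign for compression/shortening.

-1.08 mm

A = 1576 mm².
δ_mech = NL/(AE) = -119000·1010/(1576·70400) = -1.083 mm.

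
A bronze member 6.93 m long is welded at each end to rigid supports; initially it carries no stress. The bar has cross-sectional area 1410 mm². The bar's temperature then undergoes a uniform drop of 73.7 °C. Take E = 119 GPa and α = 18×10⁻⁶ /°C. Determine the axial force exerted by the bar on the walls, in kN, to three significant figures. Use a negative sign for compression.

223 kN

Free thermal expansion αLΔT = 18e-6 · 6930 · -73.7 = -9.193 mm.
The walls impose strain ε = −(-9.193)/6930 = 1.3266e-03; σ = Eε = 119000 · 1.3266e-03 = 157.9 MPa.
Wall reaction R = σ·A = 157.9·1410 = 222600 N = 222.6 kN.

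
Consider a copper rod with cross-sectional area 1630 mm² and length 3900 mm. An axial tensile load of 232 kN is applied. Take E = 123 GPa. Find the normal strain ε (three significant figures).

0.00116

σ = N/A = 142.3 MPa; ε = σ/E = 142.3/123000 = 1.157e-03.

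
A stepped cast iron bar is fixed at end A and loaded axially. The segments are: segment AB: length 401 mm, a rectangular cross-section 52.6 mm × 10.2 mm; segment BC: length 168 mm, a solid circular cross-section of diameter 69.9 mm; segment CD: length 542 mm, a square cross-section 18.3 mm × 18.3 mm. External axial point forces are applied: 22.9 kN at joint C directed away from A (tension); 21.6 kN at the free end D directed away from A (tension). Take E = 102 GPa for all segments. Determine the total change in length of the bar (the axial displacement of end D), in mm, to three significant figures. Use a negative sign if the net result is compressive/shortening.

0.688 mm

Internal axial forces (sectioning from the free end, tension +): N_CD = 21.6 kN, N_BC = 44.5 kN, N_AB = 44.5 kN.
A_AB = 536.5 mm².
A_BC = 3837 mm².
A_CD = 334.9 mm².
δ_AB = 44500·401/(536.5·102000) = 0.3261 mm
δ_BC = 44500·168/(3837·102000) = 0.0191 mm
δ_CD = 21600·542/(334.9·102000) = 0.3427 mm
δ = Σδ_i = 0.6879 mm.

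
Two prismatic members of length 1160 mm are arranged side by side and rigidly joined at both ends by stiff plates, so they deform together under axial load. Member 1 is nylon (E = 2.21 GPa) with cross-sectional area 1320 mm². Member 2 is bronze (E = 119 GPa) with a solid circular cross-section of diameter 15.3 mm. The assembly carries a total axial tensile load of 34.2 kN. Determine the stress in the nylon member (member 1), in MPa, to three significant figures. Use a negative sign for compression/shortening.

3.05 MPa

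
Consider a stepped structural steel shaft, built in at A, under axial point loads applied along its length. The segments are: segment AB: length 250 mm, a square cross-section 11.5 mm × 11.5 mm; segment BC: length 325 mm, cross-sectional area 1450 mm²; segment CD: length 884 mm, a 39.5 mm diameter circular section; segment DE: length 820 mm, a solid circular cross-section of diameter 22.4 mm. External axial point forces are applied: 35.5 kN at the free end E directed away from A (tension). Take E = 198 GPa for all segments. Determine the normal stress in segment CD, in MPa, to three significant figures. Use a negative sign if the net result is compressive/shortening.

Internal axial forces (sectioning from the free end, tension +): N_DE = 35.5 kN, N_CD = 35.5 kN, N_BC = 35.5 kN, N_AB = 35.5 kN.
A_CD = 1225 mm².
σ_CD = N_CD/A_CD = 35500/1225 = 28.97 MPa.

29.0 MPa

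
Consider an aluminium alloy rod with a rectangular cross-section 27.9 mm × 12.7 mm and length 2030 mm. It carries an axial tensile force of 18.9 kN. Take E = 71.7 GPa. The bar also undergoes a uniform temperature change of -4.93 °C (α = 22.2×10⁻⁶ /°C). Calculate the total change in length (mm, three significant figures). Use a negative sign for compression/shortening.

A = 354.3 mm².
δ_mech = NL/(AE) = 18900·2030/(354.3·71700) = 1.51 mm.
δ_thermal = αLΔT = 22.2e-6·2030·-4.93 = -0.2222 mm.
δ = δ_mech + δ_thermal = 1.288 mm.

1.29 mm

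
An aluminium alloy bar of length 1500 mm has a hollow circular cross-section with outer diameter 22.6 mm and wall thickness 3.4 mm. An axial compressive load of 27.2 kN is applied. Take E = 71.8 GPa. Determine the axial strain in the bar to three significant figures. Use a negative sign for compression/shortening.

A = 205.1 mm².
σ = N/A = -132.6 MPa; ε = σ/E = -132.6/71800 = -1.847e-03.

-0.00185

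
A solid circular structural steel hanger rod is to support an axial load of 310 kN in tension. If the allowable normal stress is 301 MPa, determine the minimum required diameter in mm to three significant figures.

36.2 mm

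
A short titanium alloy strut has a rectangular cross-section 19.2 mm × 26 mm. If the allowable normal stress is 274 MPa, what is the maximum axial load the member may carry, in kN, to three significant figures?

A = 499.2 mm².
P_max = σ_allow · A = 274 · 499.2 = 136800 N = 136.8 kN.

137 kN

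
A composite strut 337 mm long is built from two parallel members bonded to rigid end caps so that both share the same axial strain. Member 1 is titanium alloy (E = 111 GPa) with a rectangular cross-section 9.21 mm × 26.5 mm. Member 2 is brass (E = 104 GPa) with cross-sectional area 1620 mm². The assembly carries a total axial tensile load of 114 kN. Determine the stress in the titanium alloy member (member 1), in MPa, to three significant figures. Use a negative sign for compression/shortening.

A_1 = 244.1 mm².
Equal strain + equilibrium ⇒ each member carries load in proportion to AE: A₁E₁ = 27090000 N, A₂E₂ = 168500000 N, ΣAE = 195600000 N.
σ₁ = P·E₁/ΣAE = 114000·111000/195600000 = 64.7 MPa.

64.7 MPa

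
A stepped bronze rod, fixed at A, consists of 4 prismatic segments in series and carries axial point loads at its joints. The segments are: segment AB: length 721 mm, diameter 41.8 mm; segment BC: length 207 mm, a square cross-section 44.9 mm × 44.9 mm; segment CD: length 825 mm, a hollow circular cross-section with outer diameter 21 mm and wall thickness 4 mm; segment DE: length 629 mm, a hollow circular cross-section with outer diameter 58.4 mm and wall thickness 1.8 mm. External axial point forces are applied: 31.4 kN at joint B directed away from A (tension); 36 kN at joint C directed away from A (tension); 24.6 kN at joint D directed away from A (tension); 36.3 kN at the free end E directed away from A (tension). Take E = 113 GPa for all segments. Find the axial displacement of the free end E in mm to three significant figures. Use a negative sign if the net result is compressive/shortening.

Internal axial forces (sectioning from the free end, tension +): N_DE = 36.3 kN, N_CD = 60.9 kN, N_BC = 96.9 kN, N_AB = 128.3 kN.
A_AB = 1372 mm².
A_BC = 2016 mm².
A_CD = 213.6 mm².
A_DE = 320.1 mm².
δ_AB = 128300·721/(1372·113000) = 0.5965 mm
δ_BC = 96900·207/(2016·113000) = 0.08805 mm
δ_CD = 60900·825/(213.6·113000) = 2.081 mm
δ_DE = 36300·629/(320.1·113000) = 0.6313 mm
δ = Σδ_i = 3.397 mm.

3.40 mm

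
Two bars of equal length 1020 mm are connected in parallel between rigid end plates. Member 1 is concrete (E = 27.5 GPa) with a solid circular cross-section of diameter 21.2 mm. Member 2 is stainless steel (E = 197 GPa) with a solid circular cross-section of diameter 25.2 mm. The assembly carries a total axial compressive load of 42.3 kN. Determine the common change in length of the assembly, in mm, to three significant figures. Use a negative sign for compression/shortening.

-0.400 mm

A_1 = 353 mm².
A_2 = 498.8 mm².
Equal strain + equilibrium ⇒ each member carries load in proportion to AE: A₁E₁ = 9707000 N, A₂E₂ = 98260000 N, ΣAE = 108000000 N.
δ = PL/ΣAE = -42300·1020/108000000 = -0.3996 mm.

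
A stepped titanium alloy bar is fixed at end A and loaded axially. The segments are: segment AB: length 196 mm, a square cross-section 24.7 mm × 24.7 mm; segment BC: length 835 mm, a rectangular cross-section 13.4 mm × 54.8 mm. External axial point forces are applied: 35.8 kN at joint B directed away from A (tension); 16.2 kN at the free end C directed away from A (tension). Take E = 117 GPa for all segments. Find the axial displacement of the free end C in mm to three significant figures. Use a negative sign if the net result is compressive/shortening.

0.300 mm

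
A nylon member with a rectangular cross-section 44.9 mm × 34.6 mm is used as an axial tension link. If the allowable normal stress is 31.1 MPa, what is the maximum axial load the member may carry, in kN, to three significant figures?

48.3 kN

A = 1554 mm².
P_max = σ_allow · A = 31.1 · 1554 = 48320 N = 48.32 kN.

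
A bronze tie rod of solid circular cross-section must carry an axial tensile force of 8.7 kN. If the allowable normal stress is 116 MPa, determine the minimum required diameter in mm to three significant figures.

9.77 mm

Required area A ≥ P/σ_allow = 8700/116 = 75 mm².
For a solid circular section, d ≥ √(4A/π) = 9.772 mm.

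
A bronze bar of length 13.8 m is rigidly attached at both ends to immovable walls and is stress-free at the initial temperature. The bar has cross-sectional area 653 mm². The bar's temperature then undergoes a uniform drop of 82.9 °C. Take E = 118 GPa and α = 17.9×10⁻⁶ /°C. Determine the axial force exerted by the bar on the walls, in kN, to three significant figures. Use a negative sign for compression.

114 kN

Free thermal expansion αLΔT = 17.9e-6 · 13800 · -82.9 = -20.48 mm.
The walls impose strain ε = −(-20.48)/13800 = 1.4839e-03; σ = Eε = 118000 · 1.4839e-03 = 175.1 MPa.
Wall reaction R = σ·A = 175.1·653 = 114300 N = 114.3 kN.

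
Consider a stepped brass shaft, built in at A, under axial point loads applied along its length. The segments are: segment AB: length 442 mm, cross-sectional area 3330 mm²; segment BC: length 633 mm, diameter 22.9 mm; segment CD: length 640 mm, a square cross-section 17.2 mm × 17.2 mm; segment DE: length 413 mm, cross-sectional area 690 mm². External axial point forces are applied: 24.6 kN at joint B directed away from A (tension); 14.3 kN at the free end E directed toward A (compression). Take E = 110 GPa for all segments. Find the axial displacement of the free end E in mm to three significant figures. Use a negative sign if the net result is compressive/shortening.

-0.546 mm

Internal axial forces (sectioning from the free end, tension +): N_DE = -14.3 kN, N_CD = -14.3 kN, N_BC = -14.3 kN, N_AB = 10.3 kN.
A_BC = 411.9 mm².
A_CD = 295.8 mm².
δ_AB = 10300·442/(3330·110000) = 0.01243 mm
δ_BC = -14300·633/(411.9·110000) = -0.1998 mm
δ_CD = -14300·640/(295.8·110000) = -0.2812 mm
δ_DE = -14300·413/(690·110000) = -0.07781 mm
δ = Σδ_i = -0.5464 mm.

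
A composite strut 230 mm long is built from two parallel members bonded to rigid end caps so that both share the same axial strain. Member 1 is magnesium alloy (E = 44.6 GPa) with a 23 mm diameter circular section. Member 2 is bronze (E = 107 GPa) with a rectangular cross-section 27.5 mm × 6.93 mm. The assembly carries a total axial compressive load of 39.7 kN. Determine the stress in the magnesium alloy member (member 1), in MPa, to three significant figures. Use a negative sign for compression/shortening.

A_1 = 415.5 mm².
A_2 = 190.6 mm².
Equal strain + equilibrium ⇒ each member carries load in proportion to AE: A₁E₁ = 18530000 N, A₂E₂ = 20390000 N, ΣAE = 38920000 N.
σ₁ = P·E₁/ΣAE = -39700·44600/38920000 = -45.49 MPa.

-45.5 MPa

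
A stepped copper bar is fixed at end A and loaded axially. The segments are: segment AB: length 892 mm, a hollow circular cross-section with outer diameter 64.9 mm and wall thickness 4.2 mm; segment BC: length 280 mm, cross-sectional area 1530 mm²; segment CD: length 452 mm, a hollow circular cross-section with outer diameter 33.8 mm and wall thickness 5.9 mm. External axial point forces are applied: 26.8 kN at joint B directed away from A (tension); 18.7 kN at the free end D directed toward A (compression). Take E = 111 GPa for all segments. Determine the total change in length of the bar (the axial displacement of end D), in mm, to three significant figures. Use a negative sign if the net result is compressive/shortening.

Internal axial forces (sectioning from the free end, tension +): N_CD = -18.7 kN, N_BC = -18.7 kN, N_AB = 8.1 kN.
A_AB = 800.9 mm².
A_CD = 517.1 mm².
δ_AB = 8100·892/(800.9·111000) = 0.08127 mm
δ_BC = -18700·280/(1530·111000) = -0.03083 mm
δ_CD = -18700·452/(517.1·111000) = -0.1472 mm
δ = Σδ_i = -0.09681 mm.

-0.0968 mm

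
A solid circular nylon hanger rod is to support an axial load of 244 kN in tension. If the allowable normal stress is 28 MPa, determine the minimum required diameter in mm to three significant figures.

105 mm

Required area A ≥ P/σ_allow = 244000/28 = 8714 mm².
For a solid circular section, d ≥ √(4A/π) = 105.3 mm.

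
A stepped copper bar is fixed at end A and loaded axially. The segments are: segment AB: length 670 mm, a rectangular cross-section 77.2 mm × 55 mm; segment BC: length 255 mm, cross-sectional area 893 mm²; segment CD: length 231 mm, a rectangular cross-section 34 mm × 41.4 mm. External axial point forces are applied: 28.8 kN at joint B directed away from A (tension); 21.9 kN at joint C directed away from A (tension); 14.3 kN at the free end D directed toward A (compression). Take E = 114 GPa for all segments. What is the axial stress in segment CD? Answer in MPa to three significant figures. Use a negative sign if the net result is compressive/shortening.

-10.2 MPa

Internal axial forces (sectioning from the free end, tension +): N_CD = -14.3 kN, N_BC = 7.6 kN, N_AB = 36.4 kN.
A_CD = 1408 mm².
σ_CD = N_CD/A_CD = -14300/1408 = -10.16 MPa.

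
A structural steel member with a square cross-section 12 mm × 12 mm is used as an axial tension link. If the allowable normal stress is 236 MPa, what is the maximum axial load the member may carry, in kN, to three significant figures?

34.0 kN

A = 144 mm².
P_max = σ_allow · A = 236 · 144 = 33980 N = 33.98 kN.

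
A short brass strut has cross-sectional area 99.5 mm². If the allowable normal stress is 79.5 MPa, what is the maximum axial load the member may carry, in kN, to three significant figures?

7.91 kN

P_max = σ_allow · A = 79.5 · 99.5 = 7910 N = 7.91 kN.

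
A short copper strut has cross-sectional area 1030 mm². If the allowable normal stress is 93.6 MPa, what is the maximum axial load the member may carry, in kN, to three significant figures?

P_max = σ_allow · A = 93.6 · 1030 = 96410 N = 96.41 kN.

96.4 kN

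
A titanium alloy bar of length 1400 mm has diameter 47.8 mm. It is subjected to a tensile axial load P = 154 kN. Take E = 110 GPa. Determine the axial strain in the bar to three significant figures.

A = 1795 mm².
σ = N/A = 85.82 MPa; ε = σ/E = 85.82/110000 = 7.802e-04.

7.80e-04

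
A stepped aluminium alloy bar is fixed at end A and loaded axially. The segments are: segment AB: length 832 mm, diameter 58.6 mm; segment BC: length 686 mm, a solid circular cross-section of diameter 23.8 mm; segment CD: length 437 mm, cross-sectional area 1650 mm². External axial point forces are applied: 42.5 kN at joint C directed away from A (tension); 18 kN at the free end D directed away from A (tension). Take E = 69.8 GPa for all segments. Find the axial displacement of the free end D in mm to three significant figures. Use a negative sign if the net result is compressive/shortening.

Internal axial forces (sectioning from the free end, tension +): N_CD = 18 kN, N_BC = 60.5 kN, N_AB = 60.5 kN.
A_AB = 2697 mm².
A_BC = 444.9 mm².
δ_AB = 60500·832/(2697·69800) = 0.2674 mm
δ_BC = 60500·686/(444.9·69800) = 1.337 mm
δ_CD = 18000·437/(1650·69800) = 0.0683 mm
δ = Σδ_i = 1.672 mm.

1.67 mm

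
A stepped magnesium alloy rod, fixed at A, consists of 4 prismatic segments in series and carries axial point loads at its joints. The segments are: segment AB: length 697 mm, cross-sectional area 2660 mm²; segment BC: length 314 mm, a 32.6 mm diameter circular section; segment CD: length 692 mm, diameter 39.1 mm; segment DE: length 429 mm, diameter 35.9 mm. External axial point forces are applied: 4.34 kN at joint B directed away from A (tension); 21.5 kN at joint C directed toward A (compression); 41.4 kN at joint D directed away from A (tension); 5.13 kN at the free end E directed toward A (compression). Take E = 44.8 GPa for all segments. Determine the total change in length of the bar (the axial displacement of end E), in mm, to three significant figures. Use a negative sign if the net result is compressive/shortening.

0.654 mm

Internal axial forces (sectioning from the free end, tension +): N_DE = -5.13 kN, N_CD = 36.27 kN, N_BC = 14.77 kN, N_AB = 19.11 kN.
A_BC = 834.7 mm².
A_CD = 1201 mm².
A_DE = 1012 mm².
δ_AB = 19110·697/(2660·44800) = 0.1118 mm
δ_BC = 14770·314/(834.7·44800) = 0.124 mm
δ_CD = 36270·692/(1201·44800) = 0.4666 mm
δ_DE = -5130·429/(1012·44800) = -0.04853 mm
δ = Σδ_i = 0.6539 mm.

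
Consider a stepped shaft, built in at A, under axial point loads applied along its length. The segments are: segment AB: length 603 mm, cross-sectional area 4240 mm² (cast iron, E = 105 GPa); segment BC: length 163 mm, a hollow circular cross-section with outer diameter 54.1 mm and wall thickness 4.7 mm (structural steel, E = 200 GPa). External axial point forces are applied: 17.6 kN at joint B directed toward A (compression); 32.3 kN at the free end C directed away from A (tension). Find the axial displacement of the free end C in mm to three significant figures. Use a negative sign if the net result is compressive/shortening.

0.0560 mm

Internal axial forces (sectioning from the free end, tension +): N_BC = 32.3 kN, N_AB = 14.7 kN.
A_BC = 729.4 mm².
δ_AB = 14700·603/(4240·105000) = 0.01991 mm
δ_BC = 32300·163/(729.4·200000) = 0.03609 mm
δ = Σδ_i = 0.056 mm.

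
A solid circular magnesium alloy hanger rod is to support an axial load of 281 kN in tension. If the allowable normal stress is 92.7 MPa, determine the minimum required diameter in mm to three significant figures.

Required area A ≥ P/σ_allow = 281000/92.7 = 3031 mm².
For a solid circular section, d ≥ √(4A/π) = 62.13 mm.

62.1 mm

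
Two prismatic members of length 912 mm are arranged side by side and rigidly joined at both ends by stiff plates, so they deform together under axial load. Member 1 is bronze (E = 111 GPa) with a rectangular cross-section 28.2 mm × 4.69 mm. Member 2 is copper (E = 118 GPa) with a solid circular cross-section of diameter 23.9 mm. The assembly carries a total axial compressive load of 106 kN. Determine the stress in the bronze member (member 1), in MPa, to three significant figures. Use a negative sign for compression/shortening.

-174 MPa

A_1 = 132.3 mm².
A_2 = 448.6 mm².
Equal strain + equilibrium ⇒ each member carries load in proportion to AE: A₁E₁ = 14680000 N, A₂E₂ = 52940000 N, ΣAE = 67620000 N.
σ₁ = P·E₁/ΣAE = -106000·111000/67620000 = -174 MPa.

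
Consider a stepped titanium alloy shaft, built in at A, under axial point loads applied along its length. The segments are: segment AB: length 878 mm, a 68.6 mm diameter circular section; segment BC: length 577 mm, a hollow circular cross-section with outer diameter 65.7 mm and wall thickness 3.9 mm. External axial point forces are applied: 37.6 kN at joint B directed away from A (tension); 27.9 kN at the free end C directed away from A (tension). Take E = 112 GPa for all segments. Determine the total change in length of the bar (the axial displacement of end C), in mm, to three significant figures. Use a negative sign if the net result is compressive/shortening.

Internal axial forces (sectioning from the free end, tension +): N_BC = 27.9 kN, N_AB = 65.5 kN.
A_AB = 3696 mm².
A_BC = 757.2 mm².
δ_AB = 65500·878/(3696·112000) = 0.1389 mm
δ_BC = 27900·577/(757.2·112000) = 0.1898 mm
δ = Σδ_i = 0.3288 mm.

0.329 mm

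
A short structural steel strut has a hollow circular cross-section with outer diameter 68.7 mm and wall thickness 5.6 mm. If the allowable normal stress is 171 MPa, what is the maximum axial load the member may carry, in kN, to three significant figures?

190 kN

A = 1110 mm².
P_max = σ_allow · A = 171 · 1110 = 189800 N = 189.8 kN.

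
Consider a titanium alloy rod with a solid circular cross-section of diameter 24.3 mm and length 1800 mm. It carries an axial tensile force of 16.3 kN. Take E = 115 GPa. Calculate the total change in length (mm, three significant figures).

0.550 mm

A = 463.8 mm².
δ_mech = NL/(AE) = 16300·1800/(463.8·115000) = 0.5501 mm.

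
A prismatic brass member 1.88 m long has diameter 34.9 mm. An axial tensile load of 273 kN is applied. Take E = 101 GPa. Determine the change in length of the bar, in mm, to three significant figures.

A = 956.6 mm².
δ_mech = NL/(AE) = 273000·1880/(956.6·101000) = 5.312 mm.

5.31 mm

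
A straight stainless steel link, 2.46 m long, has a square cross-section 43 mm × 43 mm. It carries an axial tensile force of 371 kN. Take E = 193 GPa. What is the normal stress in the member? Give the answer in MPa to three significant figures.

A = 1849 mm².
σ = N/A = 371000/1849 = 200.6 MPa.

201 MPa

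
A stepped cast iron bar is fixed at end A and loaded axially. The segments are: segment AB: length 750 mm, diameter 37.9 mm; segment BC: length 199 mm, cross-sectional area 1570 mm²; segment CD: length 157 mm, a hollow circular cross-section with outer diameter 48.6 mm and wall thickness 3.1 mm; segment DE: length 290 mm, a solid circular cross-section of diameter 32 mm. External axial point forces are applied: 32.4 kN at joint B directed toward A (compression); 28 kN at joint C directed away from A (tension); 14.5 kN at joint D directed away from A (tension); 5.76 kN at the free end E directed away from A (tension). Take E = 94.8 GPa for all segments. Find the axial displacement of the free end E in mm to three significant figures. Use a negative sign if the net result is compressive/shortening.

Internal axial forces (sectioning from the free end, tension +): N_DE = 5.76 kN, N_CD = 20.26 kN, N_BC = 48.26 kN, N_AB = 15.86 kN.
A_AB = 1128 mm².
A_CD = 443.1 mm².
A_DE = 804.2 mm².
δ_AB = 15860·750/(1128·94800) = 0.1112 mm
δ_BC = 48260·199/(1570·94800) = 0.06453 mm
δ_CD = 20260·157/(443.1·94800) = 0.07572 mm
δ_DE = 5760·290/(804.2·94800) = 0.02191 mm
δ = Σδ_i = 0.2734 mm.

0.273 mm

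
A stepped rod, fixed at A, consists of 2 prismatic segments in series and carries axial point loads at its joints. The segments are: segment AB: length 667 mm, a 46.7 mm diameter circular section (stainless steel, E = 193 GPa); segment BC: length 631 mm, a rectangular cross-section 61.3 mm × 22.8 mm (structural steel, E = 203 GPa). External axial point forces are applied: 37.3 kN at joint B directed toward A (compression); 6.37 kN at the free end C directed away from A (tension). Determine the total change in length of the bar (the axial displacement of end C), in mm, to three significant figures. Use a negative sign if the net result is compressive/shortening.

Internal axial forces (sectioning from the free end, tension +): N_BC = 6.37 kN, N_AB = -30.93 kN.
A_AB = 1713 mm².
A_BC = 1398 mm².
δ_AB = -30930·667/(1713·193000) = -0.06241 mm
δ_BC = 6370·631/(1398·203000) = 0.01417 mm
δ = Σδ_i = -0.04824 mm.

-0.0482 mm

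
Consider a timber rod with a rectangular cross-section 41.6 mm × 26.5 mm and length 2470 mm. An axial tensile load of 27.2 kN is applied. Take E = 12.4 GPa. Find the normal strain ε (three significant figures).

0.00199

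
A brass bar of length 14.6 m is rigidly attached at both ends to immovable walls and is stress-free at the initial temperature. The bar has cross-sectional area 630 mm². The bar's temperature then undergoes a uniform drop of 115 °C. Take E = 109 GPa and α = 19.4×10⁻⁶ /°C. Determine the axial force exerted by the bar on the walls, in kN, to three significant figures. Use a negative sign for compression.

Free thermal expansion αLΔT = 19.4e-6 · 14600 · -115 = -32.57 mm.
The walls impose strain ε = −(-32.57)/14600 = 2.2310e-03; σ = Eε = 109000 · 2.2310e-03 = 243.2 MPa.
Wall reaction R = σ·A = 243.2·630 = 153200 N = 153.2 kN.

153 kN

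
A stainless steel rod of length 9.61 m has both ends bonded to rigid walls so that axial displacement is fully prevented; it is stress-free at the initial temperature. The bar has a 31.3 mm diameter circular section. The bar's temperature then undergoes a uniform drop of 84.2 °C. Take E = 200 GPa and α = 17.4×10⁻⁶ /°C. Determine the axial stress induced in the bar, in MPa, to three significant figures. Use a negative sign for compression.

Free thermal expansion αLΔT = 17.4e-6 · 9610 · -84.2 = -14.08 mm.
The walls impose strain ε = −(-14.08)/9610 = 1.4651e-03; σ = Eε = 200000 · 1.4651e-03 = 293 MPa.

293 MPa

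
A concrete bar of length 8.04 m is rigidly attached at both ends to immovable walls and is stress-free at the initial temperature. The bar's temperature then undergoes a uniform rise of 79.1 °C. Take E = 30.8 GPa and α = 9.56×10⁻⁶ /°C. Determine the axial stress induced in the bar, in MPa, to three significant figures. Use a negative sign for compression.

Free thermal expansion αLΔT = 9.56e-6 · 8040 · 79.1 = 6.08 mm.
The walls impose strain ε = −(6.08)/8040 = -7.5620e-04; σ = Eε = 30800 · -7.5620e-04 = -23.29 MPa.

-23.3 MPa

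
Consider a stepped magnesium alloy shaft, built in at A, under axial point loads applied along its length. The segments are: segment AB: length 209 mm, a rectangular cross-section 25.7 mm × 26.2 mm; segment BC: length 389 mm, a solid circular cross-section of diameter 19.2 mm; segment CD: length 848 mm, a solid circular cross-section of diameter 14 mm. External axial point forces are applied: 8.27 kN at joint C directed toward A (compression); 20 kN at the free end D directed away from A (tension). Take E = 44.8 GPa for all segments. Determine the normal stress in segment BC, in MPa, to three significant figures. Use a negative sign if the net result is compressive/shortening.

40.5 MPa

Internal axial forces (sectioning from the free end, tension +): N_CD = 20 kN, N_BC = 11.73 kN, N_AB = 11.73 kN.
A_BC = 289.5 mm².
σ_BC = N_BC/A_BC = 11730/289.5 = 40.51 MPa.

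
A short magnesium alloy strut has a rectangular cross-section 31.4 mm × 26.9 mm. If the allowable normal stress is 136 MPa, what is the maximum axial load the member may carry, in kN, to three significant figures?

A = 844.7 mm².
P_max = σ_allow · A = 136 · 844.7 = 114900 N = 114.9 kN.

115 kN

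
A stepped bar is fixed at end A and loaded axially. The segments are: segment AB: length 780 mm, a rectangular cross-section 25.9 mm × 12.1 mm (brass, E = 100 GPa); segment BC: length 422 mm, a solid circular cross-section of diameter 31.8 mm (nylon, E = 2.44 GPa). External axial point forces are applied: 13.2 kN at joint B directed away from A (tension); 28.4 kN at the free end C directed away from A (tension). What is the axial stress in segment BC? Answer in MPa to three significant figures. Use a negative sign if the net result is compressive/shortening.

35.8 MPa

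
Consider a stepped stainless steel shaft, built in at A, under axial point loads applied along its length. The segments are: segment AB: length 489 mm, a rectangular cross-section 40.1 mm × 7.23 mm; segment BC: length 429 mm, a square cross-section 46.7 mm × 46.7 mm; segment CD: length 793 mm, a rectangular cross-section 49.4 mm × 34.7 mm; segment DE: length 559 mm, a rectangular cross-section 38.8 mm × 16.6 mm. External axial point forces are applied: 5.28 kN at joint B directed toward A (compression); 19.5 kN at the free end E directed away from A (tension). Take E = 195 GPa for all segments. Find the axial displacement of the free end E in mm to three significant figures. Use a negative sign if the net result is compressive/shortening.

0.276 mm

Internal axial forces (sectioning from the free end, tension +): N_DE = 19.5 kN, N_CD = 19.5 kN, N_BC = 19.5 kN, N_AB = 14.22 kN.
A_AB = 289.9 mm².
A_BC = 2181 mm².
A_CD = 1714 mm².
A_DE = 644.1 mm².
δ_AB = 14220·489/(289.9·195000) = 0.123 mm
δ_BC = 19500·429/(2181·195000) = 0.01967 mm
δ_CD = 19500·793/(1714·195000) = 0.04626 mm
δ_DE = 19500·559/(644.1·195000) = 0.08679 mm
δ = Σδ_i = 0.2757 mm.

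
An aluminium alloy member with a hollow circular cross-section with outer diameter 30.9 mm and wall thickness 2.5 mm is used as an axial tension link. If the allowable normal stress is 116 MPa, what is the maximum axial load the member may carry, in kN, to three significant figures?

A = 223.1 mm².
P_max = σ_allow · A = 116 · 223.1 = 25870 N = 25.87 kN.

25.9 kN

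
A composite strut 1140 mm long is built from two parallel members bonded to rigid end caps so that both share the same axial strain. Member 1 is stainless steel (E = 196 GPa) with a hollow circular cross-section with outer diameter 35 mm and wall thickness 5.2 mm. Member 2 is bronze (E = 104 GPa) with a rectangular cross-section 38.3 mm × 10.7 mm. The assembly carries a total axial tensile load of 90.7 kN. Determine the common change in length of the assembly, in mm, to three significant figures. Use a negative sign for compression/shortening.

0.749 mm

A_1 = 486.8 mm².
A_2 = 409.8 mm².
Equal strain + equilibrium ⇒ each member carries load in proportion to AE: A₁E₁ = 95420000 N, A₂E₂ = 42620000 N, ΣAE = 138000000 N.
δ = PL/ΣAE = 90700·1140/138000000 = 0.7491 mm.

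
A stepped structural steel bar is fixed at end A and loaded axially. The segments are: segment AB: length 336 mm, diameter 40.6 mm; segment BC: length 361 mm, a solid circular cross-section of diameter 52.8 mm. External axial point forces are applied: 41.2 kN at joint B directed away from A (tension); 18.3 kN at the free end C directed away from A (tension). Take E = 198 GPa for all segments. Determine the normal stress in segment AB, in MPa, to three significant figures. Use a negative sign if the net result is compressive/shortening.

Internal axial forces (sectioning from the free end, tension +): N_BC = 18.3 kN, N_AB = 59.5 kN.
A_AB = 1295 mm².
σ_AB = N_AB/A_AB = 59500/1295 = 45.96 MPa.

46.0 MPa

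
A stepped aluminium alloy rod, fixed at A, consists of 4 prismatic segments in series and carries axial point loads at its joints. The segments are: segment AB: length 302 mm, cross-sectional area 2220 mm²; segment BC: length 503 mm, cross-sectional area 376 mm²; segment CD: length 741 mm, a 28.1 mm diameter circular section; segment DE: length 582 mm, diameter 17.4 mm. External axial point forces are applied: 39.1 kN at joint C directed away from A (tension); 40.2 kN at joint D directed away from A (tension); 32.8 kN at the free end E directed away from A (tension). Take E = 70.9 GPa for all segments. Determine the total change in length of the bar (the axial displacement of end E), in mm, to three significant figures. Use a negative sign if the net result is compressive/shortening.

4.69 mm

Internal axial forces (sectioning from the free end, tension +): N_DE = 32.8 kN, N_CD = 73 kN, N_BC = 112.1 kN, N_AB = 112.1 kN.
A_CD = 620.2 mm².
A_DE = 237.8 mm².
δ_AB = 112100·302/(2220·70900) = 0.2151 mm
δ_BC = 112100·503/(376·70900) = 2.115 mm
δ_CD = 73000·741/(620.2·70900) = 1.23 mm
δ_DE = 32800·582/(237.8·70900) = 1.132 mm
δ = Σδ_i = 4.693 mm.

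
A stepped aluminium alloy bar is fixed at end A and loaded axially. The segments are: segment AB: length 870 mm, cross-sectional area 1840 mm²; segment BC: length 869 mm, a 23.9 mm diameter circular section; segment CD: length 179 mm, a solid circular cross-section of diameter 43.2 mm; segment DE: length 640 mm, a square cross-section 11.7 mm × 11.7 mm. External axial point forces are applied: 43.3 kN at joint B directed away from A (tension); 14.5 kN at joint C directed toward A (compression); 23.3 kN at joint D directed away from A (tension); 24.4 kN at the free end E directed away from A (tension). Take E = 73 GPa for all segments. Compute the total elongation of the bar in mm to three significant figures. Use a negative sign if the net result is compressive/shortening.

Internal axial forces (sectioning from the free end, tension +): N_DE = 24.4 kN, N_CD = 47.7 kN, N_BC = 33.2 kN, N_AB = 76.5 kN.
A_BC = 448.6 mm².
A_CD = 1466 mm².
A_DE = 136.9 mm².
δ_AB = 76500·870/(1840·73000) = 0.4955 mm
δ_BC = 33200·869/(448.6·73000) = 0.8809 mm
δ_CD = 47700·179/(1466·73000) = 0.0798 mm
δ_DE = 24400·640/(136.9·73000) = 1.563 mm
δ = Σδ_i = 3.019 mm.

3.02 mm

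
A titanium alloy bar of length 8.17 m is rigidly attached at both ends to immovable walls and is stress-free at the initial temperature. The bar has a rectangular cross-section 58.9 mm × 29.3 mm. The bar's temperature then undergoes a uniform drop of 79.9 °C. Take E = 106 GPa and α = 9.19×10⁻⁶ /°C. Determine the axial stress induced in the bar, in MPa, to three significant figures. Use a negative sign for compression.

Free thermal expansion αLΔT = 9.19e-6 · 8170 · -79.9 = -5.999 mm.
The walls impose strain ε = −(-5.999)/8170 = 7.3428e-04; σ = Eε = 106000 · 7.3428e-04 = 77.83 MPa.

77.8 MPa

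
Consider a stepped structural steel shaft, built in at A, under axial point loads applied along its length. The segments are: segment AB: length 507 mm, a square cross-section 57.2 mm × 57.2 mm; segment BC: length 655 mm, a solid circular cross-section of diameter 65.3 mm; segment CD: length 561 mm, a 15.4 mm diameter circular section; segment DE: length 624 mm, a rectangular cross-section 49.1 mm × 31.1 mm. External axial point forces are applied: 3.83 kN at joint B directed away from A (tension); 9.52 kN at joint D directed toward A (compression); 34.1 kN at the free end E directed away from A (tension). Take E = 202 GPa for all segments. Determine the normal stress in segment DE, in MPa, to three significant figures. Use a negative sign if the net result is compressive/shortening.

22.3 MPa

Internal axial forces (sectioning from the free end, tension +): N_DE = 34.1 kN, N_CD = 24.58 kN, N_BC = 24.58 kN, N_AB = 28.41 kN.
A_DE = 1527 mm².
σ_DE = N_DE/A_DE = 34100/1527 = 22.33 MPa.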